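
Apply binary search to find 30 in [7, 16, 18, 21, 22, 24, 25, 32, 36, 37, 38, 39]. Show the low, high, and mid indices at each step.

Binary search for 30 in [7, 16, 18, 21, 22, 24, 25, 32, 36, 37, 38, 39]:

lo=0, hi=11, mid=5, arr[mid]=24 -> 24 < 30, search right half
lo=6, hi=11, mid=8, arr[mid]=36 -> 36 > 30, search left half
lo=6, hi=7, mid=6, arr[mid]=25 -> 25 < 30, search right half
lo=7, hi=7, mid=7, arr[mid]=32 -> 32 > 30, search left half
lo=7 > hi=6, target 30 not found

Binary search determines that 30 is not in the array after 4 comparisons. The search space was exhausted without finding the target.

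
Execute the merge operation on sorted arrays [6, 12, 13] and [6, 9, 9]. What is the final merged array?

Merging process:

Compare 6 vs 6: take 6 from left. Merged: [6]
Compare 12 vs 6: take 6 from right. Merged: [6, 6]
Compare 12 vs 9: take 9 from right. Merged: [6, 6, 9]
Compare 12 vs 9: take 9 from right. Merged: [6, 6, 9, 9]
Append remaining from left: [12, 13]. Merged: [6, 6, 9, 9, 12, 13]

Final merged array: [6, 6, 9, 9, 12, 13]
Total comparisons: 4

The merged array is [6, 6, 9, 9, 12, 13], requiring 4 comparisons. The merge step runs in O(n) time where n is the total number of elements.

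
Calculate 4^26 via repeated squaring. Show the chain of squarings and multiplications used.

Computing 4^26 by squaring (build up from 4^1; each line after the first costs one multiplication):

4^1 = 4
4^2 = (4^1)^2 = 4^2 = 16
4^3 = 4 * 4^2 = 4 * 16 = 64
4^6 = (4^3)^2 = 64^2 = 4096
4^12 = (4^6)^2 = 4096^2 = 16777216
4^13 = 4 * 4^12 = 4 * 16777216 = 67108864
4^26 = (4^13)^2 = 67108864^2 = 4503599627370496

Result: 4503599627370496
Multiplications needed: 6 (6 lines after 4^1)

4^26 = 4503599627370496. Using exponentiation by squaring, this requires 6 multiplications. The key idea: if the exponent is even, square the half-power; if odd, multiply by the base once.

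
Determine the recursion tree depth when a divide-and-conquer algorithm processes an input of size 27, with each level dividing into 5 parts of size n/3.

For divide and conquer with division factor 3:

Problem sizes at each level:
Level 0: 27
Level 1: 9
Level 2: 3
Level 3: 1

The root is level 0 and the size-1 base case is level 3 (the tree spans levels 0 through 3, i.e. 4 levels counting the root), so the depth is the number of divisions: log_3(27) = 3

The recursion tree depth is log_3(27) = 3. At each level, the problem size is divided by 3, so it takes 3 divisions to reduce to a base case of size 1. The algorithm makes 5 recursive calls at each level.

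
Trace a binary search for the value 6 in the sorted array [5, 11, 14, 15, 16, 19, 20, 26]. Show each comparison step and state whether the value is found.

Binary search for 6 in [5, 11, 14, 15, 16, 19, 20, 26]:

lo=0, hi=7, mid=3, arr[mid]=15 -> 15 > 6, search left half
lo=0, hi=2, mid=1, arr[mid]=11 -> 11 > 6, search left half
lo=0, hi=0, mid=0, arr[mid]=5 -> 5 < 6, search right half
lo=1 > hi=0, target 6 not found

Binary search determines that 6 is not in the array after 3 comparisons. The search space was exhausted without finding the target.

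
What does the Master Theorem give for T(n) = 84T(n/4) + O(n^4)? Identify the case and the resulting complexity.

Master Theorem for T(n) = 84T(n/4) + O(n^4):

a = 84, b = 4, c = 4
log_b(a) = log_4(84) = 3.1962

Case 3: c = 4 > log_4(84) = 3.1962
T(n) = O(n^4) = O(n^4)

For T(n) = 84T(n/4) + O(n^4): log_4(84) = 3.1962. This is Case 3 of the Master Theorem (c > log_b(a), work dominated by root), giving O(n^4).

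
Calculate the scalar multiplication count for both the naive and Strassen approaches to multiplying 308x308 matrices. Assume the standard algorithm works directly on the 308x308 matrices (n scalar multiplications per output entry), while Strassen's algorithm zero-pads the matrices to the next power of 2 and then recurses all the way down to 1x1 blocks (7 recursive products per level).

Matrix multiplication for 308x308 matrices:

Strassen's algorithm requires power-of-2 dimensions. Pad 308x308 to 512x512 (next power of 2).

Standard algorithm: 308^3 = 29218112 multiplications
Strassen's algorithm: 7^(log2(512)) = 7^9 = 40353607 multiplications
Difference: 29218112 - 40353607 = -11135495 (Strassen uses MORE here due to padding overhead — for small or just-over-power-of-2 n, padding can outweigh the per-level savings)

Standard: 29218112 multiplications (308^3). Strassen: 40353607 multiplications (7^9, after padding to 512x512). Strassen reduces 8 recursive multiplications to 7 at each level.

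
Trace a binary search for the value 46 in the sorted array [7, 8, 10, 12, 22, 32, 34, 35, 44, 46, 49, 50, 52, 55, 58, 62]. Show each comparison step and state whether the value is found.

Binary search for 46 in [7, 8, 10, 12, 22, 32, 34, 35, 44, 46, 49, 50, 52, 55, 58, 62]:

lo=0, hi=15, mid=7, arr[mid]=35 -> 35 < 46, search right half
lo=8, hi=15, mid=11, arr[mid]=50 -> 50 > 46, search left half
lo=8, hi=10, mid=9, arr[mid]=46 -> Found target at index 9!

Binary search finds 46 at index 9 after 3 comparisons. The search repeatedly halves the search space by comparing with the middle element.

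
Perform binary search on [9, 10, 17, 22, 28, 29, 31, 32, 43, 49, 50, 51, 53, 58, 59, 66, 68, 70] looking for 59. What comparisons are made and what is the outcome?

Binary search for 59 in [9, 10, 17, 22, 28, 29, 31, 32, 43, 49, 50, 51, 53, 58, 59, 66, 68, 70]:

lo=0, hi=17, mid=8, arr[mid]=43 -> 43 < 59, search right half
lo=9, hi=17, mid=13, arr[mid]=58 -> 58 < 59, search right half
lo=14, hi=17, mid=15, arr[mid]=66 -> 66 > 59, search left half
lo=14, hi=14, mid=14, arr[mid]=59 -> Found target at index 14!

Binary search finds 59 at index 14 after 4 comparisons. The search repeatedly halves the search space by comparing with the middle element.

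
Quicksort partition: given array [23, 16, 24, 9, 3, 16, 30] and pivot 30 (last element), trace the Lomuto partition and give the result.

Lomuto partition with pivot = 30:

Initial array: [23, 16, 24, 9, 3, 16, 30]

arr[0]=23 <= 30: swap with position 0, array becomes [23, 16, 24, 9, 3, 16, 30]
arr[1]=16 <= 30: swap with position 1, array becomes [23, 16, 24, 9, 3, 16, 30]
arr[2]=24 <= 30: swap with position 2, array becomes [23, 16, 24, 9, 3, 16, 30]
arr[3]=9 <= 30: swap with position 3, array becomes [23, 16, 24, 9, 3, 16, 30]
arr[4]=3 <= 30: swap with position 4, array becomes [23, 16, 24, 9, 3, 16, 30]
arr[5]=16 <= 30: swap with position 5, array becomes [23, 16, 24, 9, 3, 16, 30]

Place pivot at position 6: [23, 16, 24, 9, 3, 16, 30]
Pivot position: 6

After partitioning with pivot 30, the array becomes [23, 16, 24, 9, 3, 16, 30]. The pivot is placed at index 6. All elements to the left of the pivot are <= 30, and all elements to the right are > 30.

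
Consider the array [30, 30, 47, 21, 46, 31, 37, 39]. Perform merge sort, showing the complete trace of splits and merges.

Merge sort trace:

Split: [30, 30, 47, 21, 46, 31, 37, 39] -> [30, 30, 47, 21] and [46, 31, 37, 39]
  Split: [30, 30, 47, 21] -> [30, 30] and [47, 21]
    Split: [30, 30] -> [30] and [30]
    Merge: [30] + [30] -> [30, 30]
    Split: [47, 21] -> [47] and [21]
    Merge: [47] + [21] -> [21, 47]
  Merge: [30, 30] + [21, 47] -> [21, 30, 30, 47]
  Split: [46, 31, 37, 39] -> [46, 31] and [37, 39]
    Split: [46, 31] -> [46] and [31]
    Merge: [46] + [31] -> [31, 46]
    Split: [37, 39] -> [37] and [39]
    Merge: [37] + [39] -> [37, 39]
  Merge: [31, 46] + [37, 39] -> [31, 37, 39, 46]
Merge: [21, 30, 30, 47] + [31, 37, 39, 46] -> [21, 30, 30, 31, 37, 39, 46, 47]

Final sorted array: [21, 30, 30, 31, 37, 39, 46, 47]

The merge sort proceeds by recursively splitting the array and merging sorted halves.
After all merges, the sorted array is [21, 30, 30, 31, 37, 39, 46, 47].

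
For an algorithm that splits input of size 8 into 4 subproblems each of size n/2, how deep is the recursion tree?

For divide and conquer with division factor 2:

Problem sizes at each level:
Level 0: 8
Level 1: 4
Level 2: 2
Level 3: 1

The root is level 0 and the size-1 base case is level 3 (the tree spans levels 0 through 3, i.e. 4 levels counting the root), so the depth is the number of divisions: log_2(8) = 3

The recursion tree depth is log_2(8) = 3. At each level, the problem size is divided by 2, so it takes 3 divisions to reduce to a base case of size 1. The algorithm makes 4 recursive calls at each level.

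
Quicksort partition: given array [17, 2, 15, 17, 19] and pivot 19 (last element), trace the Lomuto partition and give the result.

Lomuto partition with pivot = 19:

Initial array: [17, 2, 15, 17, 19]

arr[0]=17 <= 19: swap with position 0, array becomes [17, 2, 15, 17, 19]
arr[1]=2 <= 19: swap with position 1, array becomes [17, 2, 15, 17, 19]
arr[2]=15 <= 19: swap with position 2, array becomes [17, 2, 15, 17, 19]
arr[3]=17 <= 19: swap with position 3, array becomes [17, 2, 15, 17, 19]

Place pivot at position 4: [17, 2, 15, 17, 19]
Pivot position: 4

After partitioning with pivot 19, the array becomes [17, 2, 15, 17, 19]. The pivot is placed at index 4. All elements to the left of the pivot are <= 19, and all elements to the right are > 19.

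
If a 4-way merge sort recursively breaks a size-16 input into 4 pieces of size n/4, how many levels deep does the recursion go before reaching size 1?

For divide and conquer with division factor 4:

Problem sizes at each level:
Level 0: 16
Level 1: 4
Level 2: 1

The root is level 0 and the size-1 base case is level 2 (the tree spans levels 0 through 2, i.e. 3 levels counting the root), so the depth is the number of divisions: log_4(16) = 2

The recursion tree depth is log_4(16) = 2. At each level, the problem size is divided by 4, so it takes 2 divisions to reduce to a base case of size 1. The algorithm makes 4 recursive calls at each level.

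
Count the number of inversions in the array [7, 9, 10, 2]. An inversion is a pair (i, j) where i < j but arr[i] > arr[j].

Finding inversions in [7, 9, 10, 2]:

(0, 3): arr[0]=7 > arr[3]=2
(1, 3): arr[1]=9 > arr[3]=2
(2, 3): arr[2]=10 > arr[3]=2

Total inversions: 3

The array has 3 inversion(s): (0,3), (1,3), (2,3). Each pair (i,j) satisfies i < j and arr[i] > arr[j].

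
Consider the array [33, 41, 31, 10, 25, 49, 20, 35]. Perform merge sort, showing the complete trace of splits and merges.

Merge sort trace:

Split: [33, 41, 31, 10, 25, 49, 20, 35] -> [33, 41, 31, 10] and [25, 49, 20, 35]
  Split: [33, 41, 31, 10] -> [33, 41] and [31, 10]
    Split: [33, 41] -> [33] and [41]
    Merge: [33] + [41] -> [33, 41]
    Split: [31, 10] -> [31] and [10]
    Merge: [31] + [10] -> [10, 31]
  Merge: [33, 41] + [10, 31] -> [10, 31, 33, 41]
  Split: [25, 49, 20, 35] -> [25, 49] and [20, 35]
    Split: [25, 49] -> [25] and [49]
    Merge: [25] + [49] -> [25, 49]
    Split: [20, 35] -> [20] and [35]
    Merge: [20] + [35] -> [20, 35]
  Merge: [25, 49] + [20, 35] -> [20, 25, 35, 49]
Merge: [10, 31, 33, 41] + [20, 25, 35, 49] -> [10, 20, 25, 31, 33, 35, 41, 49]

Final sorted array: [10, 20, 25, 31, 33, 35, 41, 49]

The merge sort proceeds by recursively splitting the array and merging sorted halves.
After all merges, the sorted array is [10, 20, 25, 31, 33, 35, 41, 49].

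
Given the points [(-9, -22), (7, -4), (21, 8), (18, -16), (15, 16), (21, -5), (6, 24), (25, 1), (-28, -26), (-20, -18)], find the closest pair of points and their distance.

Computing all pairwise distances among 10 points:

d((-9, -22), (7, -4)) = 24.0832
d((-9, -22), (21, 8)) = 42.4264
d((-9, -22), (18, -16)) = 27.6586
d((-9, -22), (15, 16)) = 44.9444
d((-9, -22), (21, -5)) = 34.4819
d((-9, -22), (6, 24)) = 48.3839
d((-9, -22), (25, 1)) = 41.0488
d((-9, -22), (-28, -26)) = 19.4165
d((-9, -22), (-20, -18)) = 11.7047
d((7, -4), (21, 8)) = 18.4391
d((7, -4), (18, -16)) = 16.2788
d((7, -4), (15, 16)) = 21.5407
d((7, -4), (21, -5)) = 14.0357
d((7, -4), (6, 24)) = 28.0179
d((7, -4), (25, 1)) = 18.6815
d((7, -4), (-28, -26)) = 41.3401
d((7, -4), (-20, -18)) = 30.4138
d((21, 8), (18, -16)) = 24.1868
d((21, 8), (15, 16)) = 10.0
d((21, 8), (21, -5)) = 13.0
d((21, 8), (6, 24)) = 21.9317
d((21, 8), (25, 1)) = 8.0623
d((21, 8), (-28, -26)) = 59.6406
d((21, 8), (-20, -18)) = 48.5489
d((18, -16), (15, 16)) = 32.1403
d((18, -16), (21, -5)) = 11.4018
d((18, -16), (6, 24)) = 41.7612
d((18, -16), (25, 1)) = 18.3848
d((18, -16), (-28, -26)) = 47.0744
d((18, -16), (-20, -18)) = 38.0526
d((15, 16), (21, -5)) = 21.8403
d((15, 16), (6, 24)) = 12.0416
d((15, 16), (25, 1)) = 18.0278
d((15, 16), (-28, -26)) = 60.1082
d((15, 16), (-20, -18)) = 48.7955
d((21, -5), (6, 24)) = 32.6497
d((21, -5), (25, 1)) = 7.2111 <-- minimum
d((21, -5), (-28, -26)) = 53.3104
d((21, -5), (-20, -18)) = 43.0116
d((6, 24), (25, 1)) = 29.8329
d((6, 24), (-28, -26)) = 60.4649
d((6, 24), (-20, -18)) = 49.3964
d((25, 1), (-28, -26)) = 59.4811
d((25, 1), (-20, -18)) = 48.8467
d((-28, -26), (-20, -18)) = 11.3137

Closest pair: (21, -5) and (25, 1) with distance 7.2111

The closest pair is (21, -5) and (25, 1) with Euclidean distance 7.2111. For 10 points, brute-force pairwise comparison is shown above. For large n, the divide-and-conquer algorithm (sort by x, recurse on halves, check the dividing strip) achieves O(n log n).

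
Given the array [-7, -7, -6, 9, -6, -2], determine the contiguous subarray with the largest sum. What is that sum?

Using Kadane's algorithm on [-7, -7, -6, 9, -6, -2]:

Scanning through the array:
Position 1 (value -7): max_ending_here = -7, max_so_far = -7
Position 2 (value -6): max_ending_here = -6, max_so_far = -6
Position 3 (value 9): max_ending_here = 9, max_so_far = 9
Position 4 (value -6): max_ending_here = 3, max_so_far = 9
Position 5 (value -2): max_ending_here = 1, max_so_far = 9

Maximum subarray: [9]
Maximum sum: 9

The maximum subarray is [9] with sum 9. This subarray runs from index 3 to index 3.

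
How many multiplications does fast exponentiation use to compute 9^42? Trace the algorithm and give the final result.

Computing 9^42 by squaring (build up from 9^1; each line after the first costs one multiplication):

9^1 = 9
9^2 = (9^1)^2 = 9^2 = 81
9^4 = (9^2)^2 = 81^2 = 6561
9^5 = 9 * 9^4 = 9 * 6561 = 59049
9^10 = (9^5)^2 = 59049^2 = 3486784401
9^20 = (9^10)^2 = 3486784401^2 = 12157665459056928801
9^21 = 9 * 9^20 = 9 * 12157665459056928801 = 109418989131512359209
9^42 = (9^21)^2 = 109418989131512359209^2 = 11972515182562019788602740026717047105681

Result: 11972515182562019788602740026717047105681
Multiplications needed: 7 (7 lines after 9^1)

9^42 = 11972515182562019788602740026717047105681. Using exponentiation by squaring, this requires 7 multiplications. The key idea: if the exponent is even, square the half-power; if odd, multiply by the base once.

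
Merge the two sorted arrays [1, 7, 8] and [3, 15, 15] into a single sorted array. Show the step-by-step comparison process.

Merging process:

Compare 1 vs 3: take 1 from left. Merged: [1]
Compare 7 vs 3: take 3 from right. Merged: [1, 3]
Compare 7 vs 15: take 7 from left. Merged: [1, 3, 7]
Compare 8 vs 15: take 8 from left. Merged: [1, 3, 7, 8]
Append remaining from right: [15, 15]. Merged: [1, 3, 7, 8, 15, 15]

Final merged array: [1, 3, 7, 8, 15, 15]
Total comparisons: 4

The merged array is [1, 3, 7, 8, 15, 15], requiring 4 comparisons. The merge step runs in O(n) time where n is the total number of elements.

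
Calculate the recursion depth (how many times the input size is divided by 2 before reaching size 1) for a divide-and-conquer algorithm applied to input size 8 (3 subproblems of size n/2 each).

For divide and conquer with division factor 2:

Problem sizes at each level:
Level 0: 8
Level 1: 4
Level 2: 2
Level 3: 1

The root is level 0 and the size-1 base case is level 3 (the tree spans levels 0 through 3, i.e. 4 levels counting the root), so the depth is the number of divisions: log_2(8) = 3

The recursion tree depth is log_2(8) = 3. At each level, the problem size is divided by 2, so it takes 3 divisions to reduce to a base case of size 1. The algorithm makes 3 recursive calls at each level.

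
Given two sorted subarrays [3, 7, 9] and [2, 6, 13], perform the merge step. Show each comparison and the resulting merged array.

Merging process:

Compare 3 vs 2: take 2 from right. Merged: [2]
Compare 3 vs 6: take 3 from left. Merged: [2, 3]
Compare 7 vs 6: take 6 from right. Merged: [2, 3, 6]
Compare 7 vs 13: take 7 from left. Merged: [2, 3, 6, 7]
Compare 9 vs 13: take 9 from left. Merged: [2, 3, 6, 7, 9]
Append remaining from right: [13]. Merged: [2, 3, 6, 7, 9, 13]

Final merged array: [2, 3, 6, 7, 9, 13]
Total comparisons: 5

The merged array is [2, 3, 6, 7, 9, 13], requiring 5 comparisons. The merge step runs in O(n) time where n is the total number of elements.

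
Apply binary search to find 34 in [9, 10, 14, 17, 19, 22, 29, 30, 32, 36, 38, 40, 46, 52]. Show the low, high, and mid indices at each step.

Binary search for 34 in [9, 10, 14, 17, 19, 22, 29, 30, 32, 36, 38, 40, 46, 52]:

lo=0, hi=13, mid=6, arr[mid]=29 -> 29 < 34, search right half
lo=7, hi=13, mid=10, arr[mid]=38 -> 38 > 34, search left half
lo=7, hi=9, mid=8, arr[mid]=32 -> 32 < 34, search right half
lo=9, hi=9, mid=9, arr[mid]=36 -> 36 > 34, search left half
lo=9 > hi=8, target 34 not found

Binary search determines that 34 is not in the array after 4 comparisons. The search space was exhausted without finding the target.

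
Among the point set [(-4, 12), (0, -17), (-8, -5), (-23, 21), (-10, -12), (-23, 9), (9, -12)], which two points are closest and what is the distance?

Computing all pairwise distances among 7 points:

d((-4, 12), (0, -17)) = 29.2746
d((-4, 12), (-8, -5)) = 17.4642
d((-4, 12), (-23, 21)) = 21.0238
d((-4, 12), (-10, -12)) = 24.7386
d((-4, 12), (-23, 9)) = 19.2354
d((-4, 12), (9, -12)) = 27.2947
d((0, -17), (-8, -5)) = 14.4222
d((0, -17), (-23, 21)) = 44.4185
d((0, -17), (-10, -12)) = 11.1803
d((0, -17), (-23, 9)) = 34.7131
d((0, -17), (9, -12)) = 10.2956
d((-8, -5), (-23, 21)) = 30.0167
d((-8, -5), (-10, -12)) = 7.2801 <-- minimum
d((-8, -5), (-23, 9)) = 20.5183
d((-8, -5), (9, -12)) = 18.3848
d((-23, 21), (-10, -12)) = 35.4683
d((-23, 21), (-23, 9)) = 12.0
d((-23, 21), (9, -12)) = 45.9674
d((-10, -12), (-23, 9)) = 24.6982
d((-10, -12), (9, -12)) = 19.0
d((-23, 9), (9, -12)) = 38.2753

Closest pair: (-8, -5) and (-10, -12) with distance 7.2801

The closest pair is (-8, -5) and (-10, -12) with Euclidean distance 7.2801. For 7 points, brute-force pairwise comparison is shown above. For large n, the divide-and-conquer algorithm (sort by x, recurse on halves, check the dividing strip) achieves O(n log n).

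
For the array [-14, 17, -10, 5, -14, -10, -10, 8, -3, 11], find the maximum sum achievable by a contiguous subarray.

Using Kadane's algorithm on [-14, 17, -10, 5, -14, -10, -10, 8, -3, 11]:

Scanning through the array:
Position 1 (value 17): max_ending_here = 17, max_so_far = 17
Position 2 (value -10): max_ending_here = 7, max_so_far = 17
Position 3 (value 5): max_ending_here = 12, max_so_far = 17
Position 4 (value -14): max_ending_here = -2, max_so_far = 17
Position 5 (value -10): max_ending_here = -10, max_so_far = 17
Position 6 (value -10): max_ending_here = -10, max_so_far = 17
Position 7 (value 8): max_ending_here = 8, max_so_far = 17
Position 8 (value -3): max_ending_here = 5, max_so_far = 17
Position 9 (value 11): max_ending_here = 16, max_so_far = 17

Maximum subarray: [17]
Maximum sum: 17

The maximum subarray is [17] with sum 17. This subarray runs from index 1 to index 1.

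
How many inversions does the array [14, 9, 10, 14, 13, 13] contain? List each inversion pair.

Finding inversions in [14, 9, 10, 14, 13, 13]:

(0, 1): arr[0]=14 > arr[1]=9
(0, 2): arr[0]=14 > arr[2]=10
(0, 4): arr[0]=14 > arr[4]=13
(0, 5): arr[0]=14 > arr[5]=13
(3, 4): arr[3]=14 > arr[4]=13
(3, 5): arr[3]=14 > arr[5]=13

Total inversions: 6

The array has 6 inversion(s): (0,1), (0,2), (0,4), (0,5), (3,4), (3,5). Each pair (i,j) satisfies i < j and arr[i] > arr[j].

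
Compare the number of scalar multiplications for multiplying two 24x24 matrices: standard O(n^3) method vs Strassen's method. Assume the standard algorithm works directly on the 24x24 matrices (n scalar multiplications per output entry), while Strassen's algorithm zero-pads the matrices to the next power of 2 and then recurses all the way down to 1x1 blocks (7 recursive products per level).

Matrix multiplication for 24x24 matrices:

Strassen's algorithm requires power-of-2 dimensions. Pad 24x24 to 32x32 (next power of 2).

Standard algorithm: 24^3 = 13824 multiplications
Strassen's algorithm: 7^(log2(32)) = 7^5 = 16807 multiplications
Difference: 13824 - 16807 = -2983 (Strassen uses MORE here due to padding overhead — for small or just-over-power-of-2 n, padding can outweigh the per-level savings)

Standard: 13824 multiplications (24^3). Strassen: 16807 multiplications (7^5, after padding to 32x32). Strassen reduces 8 recursive multiplications to 7 at each level.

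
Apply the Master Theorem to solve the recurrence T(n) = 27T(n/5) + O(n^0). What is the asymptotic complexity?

Master Theorem for T(n) = 27T(n/5) + O(n^0):

a = 27, b = 5, c = 0
log_b(a) = log_5(27) = 2.0478

Case 1: c = 0 < log_5(27) = 2.0478
T(n) = O(n^(log_5 27))

For T(n) = 27T(n/5) + O(n^0): log_5(27) = 2.0478. This is Case 1 of the Master Theorem (c < log_b(a), work dominated by leaves), giving O(n^(log_5 27)).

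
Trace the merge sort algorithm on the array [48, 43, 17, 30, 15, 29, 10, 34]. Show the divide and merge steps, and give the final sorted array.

Merge sort trace:

Split: [48, 43, 17, 30, 15, 29, 10, 34] -> [48, 43, 17, 30] and [15, 29, 10, 34]
  Split: [48, 43, 17, 30] -> [48, 43] and [17, 30]
    Split: [48, 43] -> [48] and [43]
    Merge: [48] + [43] -> [43, 48]
    Split: [17, 30] -> [17] and [30]
    Merge: [17] + [30] -> [17, 30]
  Merge: [43, 48] + [17, 30] -> [17, 30, 43, 48]
  Split: [15, 29, 10, 34] -> [15, 29] and [10, 34]
    Split: [15, 29] -> [15] and [29]
    Merge: [15] + [29] -> [15, 29]
    Split: [10, 34] -> [10] and [34]
    Merge: [10] + [34] -> [10, 34]
  Merge: [15, 29] + [10, 34] -> [10, 15, 29, 34]
Merge: [17, 30, 43, 48] + [10, 15, 29, 34] -> [10, 15, 17, 29, 30, 34, 43, 48]

Final sorted array: [10, 15, 17, 29, 30, 34, 43, 48]

The merge sort proceeds by recursively splitting the array and merging sorted halves.
After all merges, the sorted array is [10, 15, 17, 29, 30, 34, 43, 48].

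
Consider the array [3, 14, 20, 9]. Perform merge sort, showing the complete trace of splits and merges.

Merge sort trace:

Split: [3, 14, 20, 9] -> [3, 14] and [20, 9]
  Split: [3, 14] -> [3] and [14]
  Merge: [3] + [14] -> [3, 14]
  Split: [20, 9] -> [20] and [9]
  Merge: [20] + [9] -> [9, 20]
Merge: [3, 14] + [9, 20] -> [3, 9, 14, 20]

Final sorted array: [3, 9, 14, 20]

The merge sort proceeds by recursively splitting the array and merging sorted halves.
After all merges, the sorted array is [3, 9, 14, 20].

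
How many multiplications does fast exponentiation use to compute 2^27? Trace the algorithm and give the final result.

Computing 2^27 by squaring (build up from 2^1; each line after the first costs one multiplication):

2^1 = 2
2^2 = (2^1)^2 = 2^2 = 4
2^3 = 2 * 2^2 = 2 * 4 = 8
2^6 = (2^3)^2 = 8^2 = 64
2^12 = (2^6)^2 = 64^2 = 4096
2^13 = 2 * 2^12 = 2 * 4096 = 8192
2^26 = (2^13)^2 = 8192^2 = 67108864
2^27 = 2 * 2^26 = 2 * 67108864 = 134217728

Result: 134217728
Multiplications needed: 7 (7 lines after 2^1)

2^27 = 134217728. Using exponentiation by squaring, this requires 7 multiplications. The key idea: if the exponent is even, square the half-power; if odd, multiply by the base once.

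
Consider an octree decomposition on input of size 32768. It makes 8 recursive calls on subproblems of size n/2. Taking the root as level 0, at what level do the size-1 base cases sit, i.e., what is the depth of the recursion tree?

For divide and conquer with division factor 2:

Problem sizes at each level:
Level 0: 32768
Level 1: 16384
Level 2: 8192
Level 3: 4096
Level 4: 2048
Level 5: 1024
Level 6: 512
Level 7: 256
Level 8: 128
Level 9: 64
Level 10: 32
Level 11: 16
Level 12: 8
Level 13: 4
Level 14: 2
Level 15: 1

The root is level 0 and the size-1 base case is level 15 (the tree spans levels 0 through 15, i.e. 16 levels counting the root), so the depth is the number of divisions: log_2(32768) = 15

The recursion tree depth is log_2(32768) = 15. At each level, the problem size is divided by 2, so it takes 15 divisions to reduce to a base case of size 1. The algorithm makes 8 recursive calls at each level.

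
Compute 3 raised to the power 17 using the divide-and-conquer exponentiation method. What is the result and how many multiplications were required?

Computing 3^17 by squaring (build up from 3^1; each line after the first costs one multiplication):

3^1 = 3
3^2 = (3^1)^2 = 3^2 = 9
3^4 = (3^2)^2 = 9^2 = 81
3^8 = (3^4)^2 = 81^2 = 6561
3^16 = (3^8)^2 = 6561^2 = 43046721
3^17 = 3 * 3^16 = 3 * 43046721 = 129140163

Result: 129140163
Multiplications needed: 5 (5 lines after 3^1)

3^17 = 129140163. Using exponentiation by squaring, this requires 5 multiplications. The key idea: if the exponent is even, square the half-power; if odd, multiply by the base once.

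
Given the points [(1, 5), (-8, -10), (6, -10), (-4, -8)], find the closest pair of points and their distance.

Computing all pairwise distances among 4 points:

d((1, 5), (-8, -10)) = 17.4929
d((1, 5), (6, -10)) = 15.8114
d((1, 5), (-4, -8)) = 13.9284
d((-8, -10), (6, -10)) = 14.0
d((-8, -10), (-4, -8)) = 4.4721 <-- minimum
d((6, -10), (-4, -8)) = 10.198

Closest pair: (-8, -10) and (-4, -8) with distance 4.4721

The closest pair is (-8, -10) and (-4, -8) with Euclidean distance 4.4721. For 4 points, brute-force pairwise comparison is shown above. For large n, the divide-and-conquer algorithm (sort by x, recurse on halves, check the dividing strip) achieves O(n log n).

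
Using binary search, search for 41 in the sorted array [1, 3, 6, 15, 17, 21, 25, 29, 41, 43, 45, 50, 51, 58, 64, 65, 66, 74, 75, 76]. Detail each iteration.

Binary search for 41 in [1, 3, 6, 15, 17, 21, 25, 29, 41, 43, 45, 50, 51, 58, 64, 65, 66, 74, 75, 76]:

lo=0, hi=19, mid=9, arr[mid]=43 -> 43 > 41, search left half
lo=0, hi=8, mid=4, arr[mid]=17 -> 17 < 41, search right half
lo=5, hi=8, mid=6, arr[mid]=25 -> 25 < 41, search right half
lo=7, hi=8, mid=7, arr[mid]=29 -> 29 < 41, search right half
lo=8, hi=8, mid=8, arr[mid]=41 -> Found target at index 8!

Binary search finds 41 at index 8 after 5 comparisons. The search repeatedly halves the search space by comparing with the middle element.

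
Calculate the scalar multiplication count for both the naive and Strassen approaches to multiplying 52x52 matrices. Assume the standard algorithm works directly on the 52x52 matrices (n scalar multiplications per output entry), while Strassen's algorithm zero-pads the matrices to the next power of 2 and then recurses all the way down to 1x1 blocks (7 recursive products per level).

Matrix multiplication for 52x52 matrices:

Strassen's algorithm requires power-of-2 dimensions. Pad 52x52 to 64x64 (next power of 2).

Standard algorithm: 52^3 = 140608 multiplications
Strassen's algorithm: 7^(log2(64)) = 7^6 = 117649 multiplications
Savings: 140608 - 117649 = 22959 multiplications

Standard: 140608 multiplications (52^3). Strassen: 117649 multiplications (7^6, after padding to 64x64). Strassen reduces 8 recursive multiplications to 7 at each level.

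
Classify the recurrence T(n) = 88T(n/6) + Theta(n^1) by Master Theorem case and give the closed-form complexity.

Master Theorem for T(n) = 88T(n/6) + O(n^1):

a = 88, b = 6, c = 1
log_b(a) = log_6(88) = 2.4988

Case 1: c = 1 < log_6(88) = 2.4988
T(n) = O(n^(log_6 88))

For T(n) = 88T(n/6) + O(n^1): log_6(88) = 2.4988. This is Case 1 of the Master Theorem (c < log_b(a), work dominated by leaves), giving O(n^(log_6 88)).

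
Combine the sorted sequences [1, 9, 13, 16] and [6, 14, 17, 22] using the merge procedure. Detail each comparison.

Merging process:

Compare 1 vs 6: take 1 from left. Merged: [1]
Compare 9 vs 6: take 6 from right. Merged: [1, 6]
Compare 9 vs 14: take 9 from left. Merged: [1, 6, 9]
Compare 13 vs 14: take 13 from left. Merged: [1, 6, 9, 13]
Compare 16 vs 14: take 14 from right. Merged: [1, 6, 9, 13, 14]
Compare 16 vs 17: take 16 from left. Merged: [1, 6, 9, 13, 14, 16]
Append remaining from right: [17, 22]. Merged: [1, 6, 9, 13, 14, 16, 17, 22]

Final merged array: [1, 6, 9, 13, 14, 16, 17, 22]
Total comparisons: 6

The merged array is [1, 6, 9, 13, 14, 16, 17, 22], requiring 6 comparisons. The merge step runs in O(n) time where n is the total number of elements.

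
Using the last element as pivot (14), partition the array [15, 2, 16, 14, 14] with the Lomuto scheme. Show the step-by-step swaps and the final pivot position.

Lomuto partition with pivot = 14:

Initial array: [15, 2, 16, 14, 14]

arr[0]=15 > 14: no swap
arr[1]=2 <= 14: swap with position 0, array becomes [2, 15, 16, 14, 14]
arr[2]=16 > 14: no swap
arr[3]=14 <= 14: swap with position 1, array becomes [2, 14, 16, 15, 14]

Place pivot at position 2: [2, 14, 14, 15, 16]
Pivot position: 2

After partitioning with pivot 14, the array becomes [2, 14, 14, 15, 16]. The pivot is placed at index 2. All elements to the left of the pivot are <= 14, and all elements to the right are > 14.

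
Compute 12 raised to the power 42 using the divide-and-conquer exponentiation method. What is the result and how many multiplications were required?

Computing 12^42 by squaring (build up from 12^1; each line after the first costs one multiplication):

12^1 = 12
12^2 = (12^1)^2 = 12^2 = 144
12^4 = (12^2)^2 = 144^2 = 20736
12^5 = 12 * 12^4 = 12 * 20736 = 248832
12^10 = (12^5)^2 = 248832^2 = 61917364224
12^20 = (12^10)^2 = 61917364224^2 = 3833759992447475122176
12^21 = 12 * 12^20 = 12 * 3833759992447475122176 = 46005119909369701466112
12^42 = (12^21)^2 = 46005119909369701466112^2 = 2116471057875484488839167999221661362284396544

Result: 2116471057875484488839167999221661362284396544
Multiplications needed: 7 (7 lines after 12^1)

12^42 = 2116471057875484488839167999221661362284396544. Using exponentiation by squaring, this requires 7 multiplications. The key idea: if the exponent is even, square the half-power; if odd, multiply by the base once.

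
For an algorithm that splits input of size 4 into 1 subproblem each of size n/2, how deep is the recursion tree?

For divide and conquer with division factor 2:

Problem sizes at each level:
Level 0: 4
Level 1: 2
Level 2: 1

The root is level 0 and the size-1 base case is level 2 (the tree spans levels 0 through 2, i.e. 3 levels counting the root), so the depth is the number of divisions: log_2(4) = 2

The recursion tree depth is log_2(4) = 2. At each level, the problem size is divided by 2, so it takes 2 divisions to reduce to a base case of size 1. The algorithm makes 1 recursive call at each level.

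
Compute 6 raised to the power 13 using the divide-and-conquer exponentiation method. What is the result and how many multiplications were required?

Computing 6^13 by squaring (build up from 6^1; each line after the first costs one multiplication):

6^1 = 6
6^2 = (6^1)^2 = 6^2 = 36
6^3 = 6 * 6^2 = 6 * 36 = 216
6^6 = (6^3)^2 = 216^2 = 46656
6^12 = (6^6)^2 = 46656^2 = 2176782336
6^13 = 6 * 6^12 = 6 * 2176782336 = 13060694016

Result: 13060694016
Multiplications needed: 5 (5 lines after 6^1)

6^13 = 13060694016. Using exponentiation by squaring, this requires 5 multiplications. The key idea: if the exponent is even, square the half-power; if odd, multiply by the base once.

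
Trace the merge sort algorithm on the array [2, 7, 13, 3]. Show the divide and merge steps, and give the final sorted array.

Merge sort trace:

Split: [2, 7, 13, 3] -> [2, 7] and [13, 3]
  Split: [2, 7] -> [2] and [7]
  Merge: [2] + [7] -> [2, 7]
  Split: [13, 3] -> [13] and [3]
  Merge: [13] + [3] -> [3, 13]
Merge: [2, 7] + [3, 13] -> [2, 3, 7, 13]

Final sorted array: [2, 3, 7, 13]

The merge sort proceeds by recursively splitting the array and merging sorted halves.
After all merges, the sorted array is [2, 3, 7, 13].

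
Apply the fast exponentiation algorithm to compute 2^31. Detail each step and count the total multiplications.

Computing 2^31 by squaring (build up from 2^1; each line after the first costs one multiplication):

2^1 = 2
2^2 = (2^1)^2 = 2^2 = 4
2^3 = 2 * 2^2 = 2 * 4 = 8
2^6 = (2^3)^2 = 8^2 = 64
2^7 = 2 * 2^6 = 2 * 64 = 128
2^14 = (2^7)^2 = 128^2 = 16384
2^15 = 2 * 2^14 = 2 * 16384 = 32768
2^30 = (2^15)^2 = 32768^2 = 1073741824
2^31 = 2 * 2^30 = 2 * 1073741824 = 2147483648

Result: 2147483648
Multiplications needed: 8 (8 lines after 2^1)

2^31 = 2147483648. Using exponentiation by squaring, this requires 8 multiplications. The key idea: if the exponent is even, square the half-power; if odd, multiply by the base once.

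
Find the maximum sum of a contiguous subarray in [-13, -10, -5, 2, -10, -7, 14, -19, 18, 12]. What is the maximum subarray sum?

Using Kadane's algorithm on [-13, -10, -5, 2, -10, -7, 14, -19, 18, 12]:

Scanning through the array:
Position 1 (value -10): max_ending_here = -10, max_so_far = -10
Position 2 (value -5): max_ending_here = -5, max_so_far = -5
Position 3 (value 2): max_ending_here = 2, max_so_far = 2
Position 4 (value -10): max_ending_here = -8, max_so_far = 2
Position 5 (value -7): max_ending_here = -7, max_so_far = 2
Position 6 (value 14): max_ending_here = 14, max_so_far = 14
Position 7 (value -19): max_ending_here = -5, max_so_far = 14
Position 8 (value 18): max_ending_here = 18, max_so_far = 18
Position 9 (value 12): max_ending_here = 30, max_so_far = 30

Maximum subarray: [18, 12]
Maximum sum: 30

The maximum subarray is [18, 12] with sum 30. This subarray runs from index 8 to index 9.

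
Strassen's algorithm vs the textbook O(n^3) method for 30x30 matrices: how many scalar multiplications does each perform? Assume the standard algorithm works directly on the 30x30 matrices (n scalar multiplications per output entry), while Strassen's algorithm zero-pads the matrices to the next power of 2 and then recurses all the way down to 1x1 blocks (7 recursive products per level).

Matrix multiplication for 30x30 matrices:

Strassen's algorithm requires power-of-2 dimensions. Pad 30x30 to 32x32 (next power of 2).

Standard algorithm: 30^3 = 27000 multiplications
Strassen's algorithm: 7^(log2(32)) = 7^5 = 16807 multiplications
Savings: 27000 - 16807 = 10193 multiplications

Standard: 27000 multiplications (30^3). Strassen: 16807 multiplications (7^5, after padding to 32x32). Strassen reduces 8 recursive multiplications to 7 at each level.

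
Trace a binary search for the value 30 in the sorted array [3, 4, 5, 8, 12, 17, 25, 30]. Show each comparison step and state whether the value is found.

Binary search for 30 in [3, 4, 5, 8, 12, 17, 25, 30]:

lo=0, hi=7, mid=3, arr[mid]=8 -> 8 < 30, search right half
lo=4, hi=7, mid=5, arr[mid]=17 -> 17 < 30, search right half
lo=6, hi=7, mid=6, arr[mid]=25 -> 25 < 30, search right half
lo=7, hi=7, mid=7, arr[mid]=30 -> Found target at index 7!

Binary search finds 30 at index 7 after 4 comparisons. The search repeatedly halves the search space by comparing with the middle element.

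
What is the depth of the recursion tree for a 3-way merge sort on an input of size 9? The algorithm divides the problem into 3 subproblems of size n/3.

For divide and conquer with division factor 3:

Problem sizes at each level:
Level 0: 9
Level 1: 3
Level 2: 1

The root is level 0 and the size-1 base case is level 2 (the tree spans levels 0 through 2, i.e. 3 levels counting the root), so the depth is the number of divisions: log_3(9) = 2

The recursion tree depth is log_3(9) = 2. At each level, the problem size is divided by 3, so it takes 2 divisions to reduce to a base case of size 1. The algorithm makes 3 recursive calls at each level.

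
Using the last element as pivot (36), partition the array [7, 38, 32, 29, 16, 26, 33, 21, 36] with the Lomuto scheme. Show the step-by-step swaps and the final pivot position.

Lomuto partition with pivot = 36:

Initial array: [7, 38, 32, 29, 16, 26, 33, 21, 36]

arr[0]=7 <= 36: swap with position 0, array becomes [7, 38, 32, 29, 16, 26, 33, 21, 36]
arr[1]=38 > 36: no swap
arr[2]=32 <= 36: swap with position 1, array becomes [7, 32, 38, 29, 16, 26, 33, 21, 36]
arr[3]=29 <= 36: swap with position 2, array becomes [7, 32, 29, 38, 16, 26, 33, 21, 36]
arr[4]=16 <= 36: swap with position 3, array becomes [7, 32, 29, 16, 38, 26, 33, 21, 36]
arr[5]=26 <= 36: swap with position 4, array becomes [7, 32, 29, 16, 26, 38, 33, 21, 36]
arr[6]=33 <= 36: swap with position 5, array becomes [7, 32, 29, 16, 26, 33, 38, 21, 36]
arr[7]=21 <= 36: swap with position 6, array becomes [7, 32, 29, 16, 26, 33, 21, 38, 36]

Place pivot at position 7: [7, 32, 29, 16, 26, 33, 21, 36, 38]
Pivot position: 7

After partitioning with pivot 36, the array becomes [7, 32, 29, 16, 26, 33, 21, 36, 38]. The pivot is placed at index 7. All elements to the left of the pivot are <= 36, and all elements to the right are > 36.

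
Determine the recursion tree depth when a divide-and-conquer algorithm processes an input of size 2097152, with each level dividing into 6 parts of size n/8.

For divide and conquer with division factor 8:

Problem sizes at each level:
Level 0: 2097152
Level 1: 262144
Level 2: 32768
Level 3: 4096
Level 4: 512
Level 5: 64
Level 6: 8
Level 7: 1

The root is level 0 and the size-1 base case is level 7 (the tree spans levels 0 through 7, i.e. 8 levels counting the root), so the depth is the number of divisions: log_8(2097152) = 7

The recursion tree depth is log_8(2097152) = 7. At each level, the problem size is divided by 8, so it takes 7 divisions to reduce to a base case of size 1. The algorithm makes 6 recursive calls at each level.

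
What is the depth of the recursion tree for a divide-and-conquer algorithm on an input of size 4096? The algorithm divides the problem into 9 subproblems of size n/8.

For divide and conquer with division factor 8:

Problem sizes at each level:
Level 0: 4096
Level 1: 512
Level 2: 64
Level 3: 8
Level 4: 1

The root is level 0 and the size-1 base case is level 4 (the tree spans levels 0 through 4, i.e. 5 levels counting the root), so the depth is the number of divisions: log_8(4096) = 4

The recursion tree depth is log_8(4096) = 4. At each level, the problem size is divided by 8, so it takes 4 divisions to reduce to a base case of size 1. The algorithm makes 9 recursive calls at each level.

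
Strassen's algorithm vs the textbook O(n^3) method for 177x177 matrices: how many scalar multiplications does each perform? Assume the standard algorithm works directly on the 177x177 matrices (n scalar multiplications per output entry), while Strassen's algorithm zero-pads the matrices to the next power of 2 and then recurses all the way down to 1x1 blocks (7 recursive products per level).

Matrix multiplication for 177x177 matrices:

Strassen's algorithm requires power-of-2 dimensions. Pad 177x177 to 256x256 (next power of 2).

Standard algorithm: 177^3 = 5545233 multiplications
Strassen's algorithm: 7^(log2(256)) = 7^8 = 5764801 multiplications
Difference: 5545233 - 5764801 = -219568 (Strassen uses MORE here due to padding overhead — for small or just-over-power-of-2 n, padding can outweigh the per-level savings)

Standard: 5545233 multiplications (177^3). Strassen: 5764801 multiplications (7^8, after padding to 256x256). Strassen reduces 8 recursive multiplications to 7 at each level.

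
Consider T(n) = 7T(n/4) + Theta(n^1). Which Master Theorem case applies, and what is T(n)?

Master Theorem for T(n) = 7T(n/4) + O(n^1):

a = 7, b = 4, c = 1
log_b(a) = log_4(7) = 1.4037

Case 1: c = 1 < log_4(7) = 1.4037
T(n) = O(n^(log_4 7))

For T(n) = 7T(n/4) + O(n^1): log_4(7) = 1.4037. This is Case 1 of the Master Theorem (c < log_b(a), work dominated by leaves), giving O(n^(log_4 7)).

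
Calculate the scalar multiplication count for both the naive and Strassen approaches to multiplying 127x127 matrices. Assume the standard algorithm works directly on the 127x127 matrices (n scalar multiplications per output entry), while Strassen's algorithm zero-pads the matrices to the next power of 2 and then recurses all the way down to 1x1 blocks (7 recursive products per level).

Matrix multiplication for 127x127 matrices:

Strassen's algorithm requires power-of-2 dimensions. Pad 127x127 to 128x128 (next power of 2).

Standard algorithm: 127^3 = 2048383 multiplications
Strassen's algorithm: 7^(log2(128)) = 7^7 = 823543 multiplications
Savings: 2048383 - 823543 = 1224840 multiplications

Standard: 2048383 multiplications (127^3). Strassen: 823543 multiplications (7^7, after padding to 128x128). Strassen reduces 8 recursive multiplications to 7 at each level.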